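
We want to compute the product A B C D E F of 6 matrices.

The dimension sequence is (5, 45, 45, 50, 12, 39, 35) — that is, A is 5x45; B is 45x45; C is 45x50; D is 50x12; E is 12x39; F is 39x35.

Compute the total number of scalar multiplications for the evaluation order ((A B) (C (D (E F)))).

134130

(A B): 5×45 by 45×45 → 5×45, cost 5·45·45 = 10125
(E F): 12×39 by 39×35 → 12×35, cost 12·39·35 = 16380
(D (E F)): 50×12 by 12×35 → 50×35, cost 50·12·35 = 21000; cumulative 37380
(C (D (E F))): 45×50 by 50×35 → 45×35, cost 45·50·35 = 78750; cumulative 116130
((A B) (C (D (E F)))): 5×45 by 45×35 → 5×35, cost 5·45·35 = 7875; cumulative 134130
Total: 134130 scalar multiplications.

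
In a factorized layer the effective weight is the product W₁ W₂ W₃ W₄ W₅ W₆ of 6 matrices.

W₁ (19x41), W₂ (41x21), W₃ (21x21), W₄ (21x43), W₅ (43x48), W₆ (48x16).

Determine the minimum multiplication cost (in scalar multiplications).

Adjacent pairs: W₁W₂ = 19·41·21 = 16359; W₂W₃ = 41·21·21 = 18081; W₃W₄ = 21·21·43 = 18963; W₄W₅ = 21·43·48 = 43344; W₅W₆ = 43·48·16 = 33024.
Length 3: W₁..W₃: k=1: 0+18081+19·41·21=34440; k=2: 16359+0+19·21·21=24738 → min 24738 | W₂..W₄: k=2: 0+18963+41·21·43=55986; k=3: 18081+0+41·21·43=55104 → min 55104 | W₃..W₅: k=3: 0+43344+21·21·48=64512; k=4: 18963+0+21·43·48=62307 → min 62307 | W₄..W₆: k=4: 0+33024+21·43·16=47472; k=5: 43344+0+21·48·16=59472 → min 47472.
Length 4: W₁..W₄: k=1: 0+55104+19·41·43=88601; k=2: 16359+18963+19·21·43=52479; k=3: 24738+0+19·21·43=41895 → min 41895 | W₂..W₅: k=2: 0+62307+41·21·48=103635; k=3: 18081+43344+41·21·48=102753; k=4: 55104+0+41·43·48=139728 → min 102753 | W₃..W₆: k=3: 0+47472+21·21·16=54528; k=4: 18963+33024+21·43·16=66435; k=5: 62307+0+21·48·16=78435 → min 54528.
Length 5: W₁..W₅: k=1: 0+102753+19·41·48=140145; k=2: 16359+62307+19·21·48=97818; k=3: 24738+43344+19·21·48=87234; k=4: 41895+0+19·43·48=81111 → min 81111 | W₂..W₆: k=2: 0+54528+41·21·16=68304; k=3: 18081+47472+41·21·16=79329; k=4: 55104+33024+41·43·16=116336; k=5: 102753+0+41·48·16=134241 → min 68304.
Length 6: W₁..W₆: k=1: 0+68304+19·41·16=80768; k=2: 16359+54528+19·21·16=77271; k=3: 24738+47472+19·21·16=78594; k=4: 41895+33024+19·43·16=87991; k=5: 81111+0+19·48·16=95703 → min 77271.
Optimal order: ((W₁ W₂) (W₃ (W₄ (W₅ W₆)))) with cost 77271.

77271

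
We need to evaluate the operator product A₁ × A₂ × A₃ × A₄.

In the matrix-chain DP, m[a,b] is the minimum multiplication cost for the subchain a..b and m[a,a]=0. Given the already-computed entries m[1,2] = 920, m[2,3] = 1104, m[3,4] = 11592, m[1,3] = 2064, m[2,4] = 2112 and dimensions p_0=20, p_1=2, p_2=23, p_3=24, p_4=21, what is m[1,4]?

2952

m[1,4] = min over k∈[1,3] of m[1,k]+m[k+1,4]+p_{0}·p_k·p_{4}.
k=1: 0 + 2112 + 20·2·21 = 2952; k=2: 920 + 11592 + 20·23·21 = 22172; k=3: 2064 + 0 + 20·24·21 = 12144.
Minimum: 2952 at k=1.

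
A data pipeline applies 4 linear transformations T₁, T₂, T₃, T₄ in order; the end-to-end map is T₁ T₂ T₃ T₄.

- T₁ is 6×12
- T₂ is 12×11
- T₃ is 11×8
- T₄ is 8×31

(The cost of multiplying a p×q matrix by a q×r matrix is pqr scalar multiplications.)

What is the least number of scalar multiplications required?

Adjacent pairs: T₁T₂ = 6·12·11 = 792; T₂T₃ = 12·11·8 = 1056; T₃T₄ = 11·8·31 = 2728.
Length 3: T₁..T₃: k=1: 0+1056+6·12·8=1632; k=2: 792+0+6·11·8=1320 → min 1320 | T₂..T₄: k=2: 0+2728+12·11·31=6820; k=3: 1056+0+12·8·31=4032 → min 4032.
Length 4: T₁..T₄: k=1: 0+4032+6·12·31=6264; k=2: 792+2728+6·11·31=5566; k=3: 1320+0+6·8·31=2808 → min 2808.
Optimal order: (((T₁ T₂) T₃) T₄) with cost 2808.

2808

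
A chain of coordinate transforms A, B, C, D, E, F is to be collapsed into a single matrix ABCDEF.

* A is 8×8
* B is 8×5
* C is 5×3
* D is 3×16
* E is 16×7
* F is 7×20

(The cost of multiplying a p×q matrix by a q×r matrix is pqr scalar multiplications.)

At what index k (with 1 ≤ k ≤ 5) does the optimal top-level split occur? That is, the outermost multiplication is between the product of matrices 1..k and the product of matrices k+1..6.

Adjacent pairs: AB = 8·8·5 = 320; BC = 8·5·3 = 120; CD = 5·3·16 = 240; DE = 3·16·7 = 336; EF = 16·7·20 = 2240.
Length 3: A..C: k=1: 0+120+8·8·3=312; k=2: 320+0+8·5·3=440 → min 312 | B..D: k=2: 0+240+8·5·16=880; k=3: 120+0+8·3·16=504 → min 504 | C..E: k=3: 0+336+5·3·7=441; k=4: 240+0+5·16·7=800 → min 441 | D..F: k=4: 0+2240+3·16·20=3200; k=5: 336+0+3·7·20=756 → min 756.
Length 4: A..D: k=1: 0+504+8·8·16=1528; k=2: 320+240+8·5·16=1200; k=3: 312+0+8·3·16=696 → min 696 | B..E: k=2: 0+441+8·5·7=721; k=3: 120+336+8·3·7=624; k=4: 504+0+8·16·7=1400 → min 624 | C..F: k=3: 0+756+5·3·20=1056; k=4: 240+2240+5·16·20=4080; k=5: 441+0+5·7·20=1141 → min 1056.
Length 5: A..E: k=1: 0+624+8·8·7=1072; k=2: 320+441+8·5·7=1041; k=3: 312+336+8·3·7=816; k=4: 696+0+8·16·7=1592 → min 816 | B..F: k=2: 0+1056+8·5·20=1856; k=3: 120+756+8·3·20=1356; k=4: 504+2240+8·16·20=5304; k=5: 624+0+8·7·20=1744 → min 1356.
Top-level splits: k=1: (A..A)·(B..F) → 0+1356+8·8·20 = 2636; k=2: (A..B)·(C..F) → 320+1056+8·5·20 = 2176; k=3: (A..C)·(D..F) → 312+756+8·3·20 = 1548; k=4: (A..D)·(E..F) → 696+2240+8·16·20 = 5496; k=5: (A..E)·(F..F) → 816+0+8·7·20 = 1936.
Best split is after C, i.e. k = 3.

3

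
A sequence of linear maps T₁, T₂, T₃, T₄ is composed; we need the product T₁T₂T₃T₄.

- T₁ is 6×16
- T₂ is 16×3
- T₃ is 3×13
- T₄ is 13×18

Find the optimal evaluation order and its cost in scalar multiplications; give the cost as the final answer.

1314

Adjacent pairs: T₁T₂ = 6·16·3 = 288; T₂T₃ = 16·3·13 = 624; T₃T₄ = 3·13·18 = 702.
Length 3: T₁..T₃: k=1: 0+624+6·16·13=1872; k=2: 288+0+6·3·13=522 → min 522 | T₂..T₄: k=2: 0+702+16·3·18=1566; k=3: 624+0+16·13·18=4368 → min 1566.
Length 4: T₁..T₄: k=1: 0+1566+6·16·18=3294; k=2: 288+702+6·3·18=1314; k=3: 522+0+6·13·18=1926 → min 1314.
Optimal parenthesization: ((T₁T₂)(T₃T₄)) with cost 1314.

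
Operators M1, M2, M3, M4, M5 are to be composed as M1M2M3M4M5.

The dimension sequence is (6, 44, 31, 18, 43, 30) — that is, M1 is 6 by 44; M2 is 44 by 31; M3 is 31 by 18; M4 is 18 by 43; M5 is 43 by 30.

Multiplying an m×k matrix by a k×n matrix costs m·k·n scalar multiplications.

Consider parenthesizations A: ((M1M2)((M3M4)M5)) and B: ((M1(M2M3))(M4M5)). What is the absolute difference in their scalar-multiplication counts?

Order A = ((M1M2)((M3M4)M5)): (M1M2): 6×44 by 44×31 → 6×31, cost 6·44·31 = 8184; (M3M4): 31×18 by 18×43 → 31×43, cost 31·18·43 = 23994; ((M3M4)M5): 31×43 by 43×30 → 31×30, cost 31·43·30 = 39990; cumulative 63984; ((M1M2)((M3M4)M5)): 6×31 by 31×30 → 6×30, cost 6·31·30 = 5580; cumulative 77748. Total 77748.
Order B = ((M1(M2M3))(M4M5)): (M2M3): 44×31 by 31×18 → 44×18, cost 44·31·18 = 24552; (M1(M2M3)): 6×44 by 44×18 → 6×18, cost 6·44·18 = 4752; cumulative 29304; (M4M5): 18×43 by 43×30 → 18×30, cost 18·43·30 = 23220; ((M1(M2M3))(M4M5)): 6×18 by 18×30 → 6×30, cost 6·18·30 = 3240; cumulative 55764. Total 55764.
Difference: |77748 − 55764| = 21984.

21984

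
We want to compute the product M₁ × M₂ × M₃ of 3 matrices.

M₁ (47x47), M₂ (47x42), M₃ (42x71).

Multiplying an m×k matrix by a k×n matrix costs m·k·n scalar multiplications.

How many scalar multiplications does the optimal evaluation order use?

Order (M₁ × (M₂ × M₃)): (M₂ × M₃): 47×42 by 42×71 → 47×71, cost 47·42·71 = 140154; (M₁ × (M₂ × M₃)): 47×47 by 47×71 → 47×71, cost 47·47·71 = 156839; cumulative 296993. Total 296993.
Order ((M₁ × M₂) × M₃): (M₁ × M₂): 47×47 by 47×42 → 47×42, cost 47·47·42 = 92778; ((M₁ × M₂) × M₃): 47×42 by 42×71 → 47×71, cost 47·42·71 = 140154; cumulative 232932. Total 232932.
Minimum: 232932.

232932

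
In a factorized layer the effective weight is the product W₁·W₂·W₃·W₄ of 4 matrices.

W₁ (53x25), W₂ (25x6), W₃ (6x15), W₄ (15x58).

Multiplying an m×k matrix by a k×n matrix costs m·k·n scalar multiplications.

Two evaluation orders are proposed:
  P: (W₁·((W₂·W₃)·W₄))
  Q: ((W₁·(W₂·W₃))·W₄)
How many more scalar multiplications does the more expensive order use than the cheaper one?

Order P = (W₁·((W₂·W₃)·W₄)): (W₂·W₃): 25×6 by 6×15 → 25×15, cost 25·6·15 = 2250; ((W₂·W₃)·W₄): 25×15 by 15×58 → 25×58, cost 25·15·58 = 21750; cumulative 24000; (W₁·((W₂·W₃)·W₄)): 53×25 by 25×58 → 53×58, cost 53·25·58 = 76850; cumulative 100850. Total 100850.
Order Q = ((W₁·(W₂·W₃))·W₄): (W₂·W₃): 25×6 by 6×15 → 25×15, cost 25·6·15 = 2250; (W₁·(W₂·W₃)): 53×25 by 25×15 → 53×15, cost 53·25·15 = 19875; cumulative 22125; ((W₁·(W₂·W₃))·W₄): 53×15 by 15×58 → 53×58, cost 53·15·58 = 46110; cumulative 68235. Total 68235.
Difference: |100850 − 68235| = 32615.

32615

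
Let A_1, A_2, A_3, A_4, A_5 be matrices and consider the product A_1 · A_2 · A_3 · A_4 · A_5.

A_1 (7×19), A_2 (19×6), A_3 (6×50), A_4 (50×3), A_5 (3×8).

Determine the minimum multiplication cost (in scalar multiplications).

1809

Adjacent pairs: A_1A_2 = 7·19·6 = 798; A_2A_3 = 19·6·50 = 5700; A_3A_4 = 6·50·3 = 900; A_4A_5 = 50·3·8 = 1200.
Length 3: A_1..A_3: k=1: 0+5700+7·19·50=12350; k=2: 798+0+7·6·50=2898 → min 2898 | A_2..A_4: k=2: 0+900+19·6·3=1242; k=3: 5700+0+19·50·3=8550 → min 1242 | A_3..A_5: k=3: 0+1200+6·50·8=3600; k=4: 900+0+6·3·8=1044 → min 1044.
Length 4: A_1..A_4: k=1: 0+1242+7·19·3=1641; k=2: 798+900+7·6·3=1824; k=3: 2898+0+7·50·3=3948 → min 1641 | A_2..A_5: k=2: 0+1044+19·6·8=1956; k=3: 5700+1200+19·50·8=14500; k=4: 1242+0+19·3·8=1698 → min 1698.
Length 5: A_1..A_5: k=1: 0+1698+7·19·8=2762; k=2: 798+1044+7·6·8=2178; k=3: 2898+1200+7·50·8=6898; k=4: 1641+0+7·3·8=1809 → min 1809.
Optimal order: ((A_1 · (A_2 · (A_3 · A_4))) · A_5) with cost 1809.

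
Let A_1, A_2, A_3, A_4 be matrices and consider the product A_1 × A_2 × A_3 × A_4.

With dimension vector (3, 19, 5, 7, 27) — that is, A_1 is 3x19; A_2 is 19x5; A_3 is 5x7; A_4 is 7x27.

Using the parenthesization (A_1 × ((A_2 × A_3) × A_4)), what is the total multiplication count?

5795

(A_2 × A_3): 19×5 by 5×7 → 19×7, cost 19·5·7 = 665
((A_2 × A_3) × A_4): 19×7 by 7×27 → 19×27, cost 19·7·27 = 3591; cumulative 4256
(A_1 × ((A_2 × A_3) × A_4)): 3×19 by 19×27 → 3×27, cost 3·19·27 = 1539; cumulative 5795
Total: 5795 scalar multiplications.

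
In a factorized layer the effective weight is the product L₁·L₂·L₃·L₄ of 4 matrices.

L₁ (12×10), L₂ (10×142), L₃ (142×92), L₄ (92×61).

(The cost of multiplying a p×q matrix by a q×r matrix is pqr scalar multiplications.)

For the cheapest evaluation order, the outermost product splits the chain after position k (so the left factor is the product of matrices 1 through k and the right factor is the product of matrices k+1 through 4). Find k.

Adjacent pairs: L₁L₂ = 12·10·142 = 17040; L₂L₃ = 10·142·92 = 130640; L₃L₄ = 142·92·61 = 796904.
Length 3: L₁..L₃: k=1: 0+130640+12·10·92=141680; k=2: 17040+0+12·142·92=173808 → min 141680 | L₂..L₄: k=2: 0+796904+10·142·61=883524; k=3: 130640+0+10·92·61=186760 → min 186760.
Top-level splits: k=1: (L₁..L₁)·(L₂..L₄) → 0+186760+12·10·61 = 194080; k=2: (L₁..L₂)·(L₃..L₄) → 17040+796904+12·142·61 = 917888; k=3: (L₁..L₃)·(L₄..L₄) → 141680+0+12·92·61 = 209024.
Best split is after L₁, i.e. k = 1.

1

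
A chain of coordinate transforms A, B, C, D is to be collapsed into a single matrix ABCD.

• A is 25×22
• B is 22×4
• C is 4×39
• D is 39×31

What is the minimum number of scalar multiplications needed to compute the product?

10136

Adjacent pairs: AB = 25·22·4 = 2200; BC = 22·4·39 = 3432; CD = 4·39·31 = 4836.
Length 3: A..C: k=1: 0+3432+25·22·39=24882; k=2: 2200+0+25·4·39=6100 → min 6100 | B..D: k=2: 0+4836+22·4·31=7564; k=3: 3432+0+22·39·31=30030 → min 7564.
Length 4: A..D: k=1: 0+7564+25·22·31=24614; k=2: 2200+4836+25·4·31=10136; k=3: 6100+0+25·39·31=36325 → min 10136.
Optimal order: ((AB)(CD)) with cost 10136.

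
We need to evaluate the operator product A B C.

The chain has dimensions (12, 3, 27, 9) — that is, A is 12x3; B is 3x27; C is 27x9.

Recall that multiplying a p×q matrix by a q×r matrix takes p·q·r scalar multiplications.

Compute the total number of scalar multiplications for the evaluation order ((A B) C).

3888

(A B): 12×3 by 3×27 → 12×27, cost 12·3·27 = 972
((A B) C): 12×27 by 27×9 → 12×9, cost 12·27·9 = 2916; cumulative 3888
Total: 3888 scalar multiplications.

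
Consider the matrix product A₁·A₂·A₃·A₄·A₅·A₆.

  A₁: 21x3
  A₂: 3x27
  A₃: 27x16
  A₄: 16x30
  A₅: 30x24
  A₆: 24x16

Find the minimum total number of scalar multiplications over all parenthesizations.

Adjacent pairs: A₁A₂ = 21·3·27 = 1701; A₂A₃ = 3·27·16 = 1296; A₃A₄ = 27·16·30 = 12960; A₄A₅ = 16·30·24 = 11520; A₅A₆ = 30·24·16 = 11520.
Length 3: A₁..A₃: k=1: 0+1296+21·3·16=2304; k=2: 1701+0+21·27·16=10773 → min 2304 | A₂..A₄: k=2: 0+12960+3·27·30=15390; k=3: 1296+0+3·16·30=2736 → min 2736 | A₃..A₅: k=3: 0+11520+27·16·24=21888; k=4: 12960+0+27·30·24=32400 → min 21888 | A₄..A₆: k=4: 0+11520+16·30·16=19200; k=5: 11520+0+16·24·16=17664 → min 17664.
Length 4: A₁..A₄: k=1: 0+2736+21·3·30=4626; k=2: 1701+12960+21·27·30=31671; k=3: 2304+0+21·16·30=12384 → min 4626 | A₂..A₅: k=2: 0+21888+3·27·24=23832; k=3: 1296+11520+3·16·24=13968; k=4: 2736+0+3·30·24=4896 → min 4896 | A₃..A₆: k=3: 0+17664+27·16·16=24576; k=4: 12960+11520+27·30·16=37440; k=5: 21888+0+27·24·16=32256 → min 24576.
Length 5: A₁..A₅: k=1: 0+4896+21·3·24=6408; k=2: 1701+21888+21·27·24=37197; k=3: 2304+11520+21·16·24=21888; k=4: 4626+0+21·30·24=19746 → min 6408 | A₂..A₆: k=2: 0+24576+3·27·16=25872; k=3: 1296+17664+3·16·16=19728; k=4: 2736+11520+3·30·16=15696; k=5: 4896+0+3·24·16=6048 → min 6048.
Length 6: A₁..A₆: k=1: 0+6048+21·3·16=7056; k=2: 1701+24576+21·27·16=35349; k=3: 2304+17664+21·16·16=25344; k=4: 4626+11520+21·30·16=26226; k=5: 6408+0+21·24·16=14472 → min 7056.
Optimal order: (A₁·((((A₂·A₃)·A₄)·A₅)·A₆)) with cost 7056.

7056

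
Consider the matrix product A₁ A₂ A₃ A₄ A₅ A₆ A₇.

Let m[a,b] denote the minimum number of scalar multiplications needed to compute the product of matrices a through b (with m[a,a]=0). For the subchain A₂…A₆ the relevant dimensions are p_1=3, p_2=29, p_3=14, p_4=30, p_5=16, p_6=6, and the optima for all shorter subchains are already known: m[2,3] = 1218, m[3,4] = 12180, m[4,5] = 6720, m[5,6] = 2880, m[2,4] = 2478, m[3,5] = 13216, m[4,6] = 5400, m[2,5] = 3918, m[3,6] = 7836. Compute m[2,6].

4206

m[2,6] = min over k∈[2,5] of m[2,k]+m[k+1,6]+p_{1}·p_k·p_{6}.
k=2: 0 + 7836 + 3·29·6 = 8358; k=3: 1218 + 5400 + 3·14·6 = 6870; k=4: 2478 + 2880 + 3·30·6 = 5898; k=5: 3918 + 0 + 3·16·6 = 4206.
Minimum: 4206 at k=5.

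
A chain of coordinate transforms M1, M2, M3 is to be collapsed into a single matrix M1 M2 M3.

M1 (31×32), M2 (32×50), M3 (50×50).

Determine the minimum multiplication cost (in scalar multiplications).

127100

Order (M1 (M2 M3)): (M2 M3): 32×50 by 50×50 → 32×50, cost 32·50·50 = 80000; (M1 (M2 M3)): 31×32 by 32×50 → 31×50, cost 31·32·50 = 49600; cumulative 129600. Total 129600.
Order ((M1 M2) M3): (M1 M2): 31×32 by 32×50 → 31×50, cost 31·32·50 = 49600; ((M1 M2) M3): 31×50 by 50×50 → 31×50, cost 31·50·50 = 77500; cumulative 127100. Total 127100.
Minimum: 127100.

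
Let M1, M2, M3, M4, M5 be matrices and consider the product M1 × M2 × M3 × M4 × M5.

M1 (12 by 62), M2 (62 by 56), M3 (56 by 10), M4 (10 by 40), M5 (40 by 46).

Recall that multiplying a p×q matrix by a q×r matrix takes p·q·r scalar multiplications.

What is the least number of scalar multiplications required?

66080

Adjacent pairs: M1M2 = 12·62·56 = 41664; M2M3 = 62·56·10 = 34720; M3M4 = 56·10·40 = 22400; M4M5 = 10·40·46 = 18400.
Length 3: M1..M3: k=1: 0+34720+12·62·10=42160; k=2: 41664+0+12·56·10=48384 → min 42160 | M2..M4: k=2: 0+22400+62·56·40=161280; k=3: 34720+0+62·10·40=59520 → min 59520 | M3..M5: k=3: 0+18400+56·10·46=44160; k=4: 22400+0+56·40·46=125440 → min 44160.
Length 4: M1..M4: k=1: 0+59520+12·62·40=89280; k=2: 41664+22400+12·56·40=90944; k=3: 42160+0+12·10·40=46960 → min 46960 | M2..M5: k=2: 0+44160+62·56·46=203872; k=3: 34720+18400+62·10·46=81640; k=4: 59520+0+62·40·46=173600 → min 81640.
Length 5: M1..M5: k=1: 0+81640+12·62·46=115864; k=2: 41664+44160+12·56·46=116736; k=3: 42160+18400+12·10·46=66080; k=4: 46960+0+12·40·46=69040 → min 66080.
Optimal order: ((M1 × (M2 × M3)) × (M4 × M5)) with cost 66080.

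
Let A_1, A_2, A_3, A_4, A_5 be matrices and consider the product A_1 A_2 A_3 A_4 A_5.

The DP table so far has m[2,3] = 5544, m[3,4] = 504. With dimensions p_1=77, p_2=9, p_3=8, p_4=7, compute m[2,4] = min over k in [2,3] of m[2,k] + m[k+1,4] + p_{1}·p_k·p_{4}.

m[2,4] = min over k∈[2,3] of m[2,k]+m[k+1,4]+p_{1}·p_k·p_{4}.
k=2: 0 + 504 + 77·9·7 = 5355; k=3: 5544 + 0 + 77·8·7 = 9856.
Minimum: 5355 at k=2.

5355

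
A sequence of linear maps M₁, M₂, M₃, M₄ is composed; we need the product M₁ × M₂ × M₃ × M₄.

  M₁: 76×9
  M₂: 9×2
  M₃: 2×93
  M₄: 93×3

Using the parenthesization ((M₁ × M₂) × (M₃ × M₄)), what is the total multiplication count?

(M₁ × M₂): 76×9 by 9×2 → 76×2, cost 76·9·2 = 1368
(M₃ × M₄): 2×93 by 93×3 → 2×3, cost 2·93·3 = 558
((M₁ × M₂) × (M₃ × M₄)): 76×2 by 2×3 → 76×3, cost 76·2·3 = 456; cumulative 2382
Total: 2382 scalar multiplications.

2382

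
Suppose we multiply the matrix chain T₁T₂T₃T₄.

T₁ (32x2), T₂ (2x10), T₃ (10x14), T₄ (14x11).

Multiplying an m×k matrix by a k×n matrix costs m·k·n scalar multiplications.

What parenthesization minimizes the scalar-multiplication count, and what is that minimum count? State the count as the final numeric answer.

1292

Adjacent pairs: T₁T₂ = 32·2·10 = 640; T₂T₃ = 2·10·14 = 280; T₃T₄ = 10·14·11 = 1540.
Length 3: T₁..T₃: k=1: 0+280+32·2·14=1176; k=2: 640+0+32·10·14=5120 → min 1176 | T₂..T₄: k=2: 0+1540+2·10·11=1760; k=3: 280+0+2·14·11=588 → min 588.
Length 4: T₁..T₄: k=1: 0+588+32·2·11=1292; k=2: 640+1540+32·10·11=5700; k=3: 1176+0+32·14·11=6104 → min 1292.
Optimal parenthesization: (T₁((T₂T₃)T₄)) with cost 1292.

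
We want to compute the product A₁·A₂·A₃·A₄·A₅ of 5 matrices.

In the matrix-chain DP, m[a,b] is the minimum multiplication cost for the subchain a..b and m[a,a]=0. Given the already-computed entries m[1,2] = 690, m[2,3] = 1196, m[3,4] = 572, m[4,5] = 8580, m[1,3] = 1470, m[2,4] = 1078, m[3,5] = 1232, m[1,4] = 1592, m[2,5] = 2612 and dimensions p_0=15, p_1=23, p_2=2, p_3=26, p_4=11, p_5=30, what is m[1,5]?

2822

m[1,5] = min over k∈[1,4] of m[1,k]+m[k+1,5]+p_{0}·p_k·p_{5}.
k=1: 0 + 2612 + 15·23·30 = 12962; k=2: 690 + 1232 + 15·2·30 = 2822; k=3: 1470 + 8580 + 15·26·30 = 21750; k=4: 1592 + 0 + 15·11·30 = 6542.
Minimum: 2822 at k=2.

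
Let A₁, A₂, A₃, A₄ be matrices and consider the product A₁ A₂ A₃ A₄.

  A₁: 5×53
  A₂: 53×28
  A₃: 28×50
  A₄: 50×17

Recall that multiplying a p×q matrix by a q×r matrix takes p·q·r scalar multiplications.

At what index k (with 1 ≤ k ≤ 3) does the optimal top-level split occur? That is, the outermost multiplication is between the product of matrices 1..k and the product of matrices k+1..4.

Adjacent pairs: A₁A₂ = 5·53·28 = 7420; A₂A₃ = 53·28·50 = 74200; A₃A₄ = 28·50·17 = 23800.
Length 3: A₁..A₃: k=1: 0+74200+5·53·50=87450; k=2: 7420+0+5·28·50=14420 → min 14420 | A₂..A₄: k=2: 0+23800+53·28·17=49028; k=3: 74200+0+53·50·17=119250 → min 49028.
Top-level splits: k=1: (A₁..A₁)·(A₂..A₄) → 0+49028+5·53·17 = 53533; k=2: (A₁..A₂)·(A₃..A₄) → 7420+23800+5·28·17 = 33600; k=3: (A₁..A₃)·(A₄..A₄) → 14420+0+5·50·17 = 18670.
Best split is after A₃, i.e. k = 3.

3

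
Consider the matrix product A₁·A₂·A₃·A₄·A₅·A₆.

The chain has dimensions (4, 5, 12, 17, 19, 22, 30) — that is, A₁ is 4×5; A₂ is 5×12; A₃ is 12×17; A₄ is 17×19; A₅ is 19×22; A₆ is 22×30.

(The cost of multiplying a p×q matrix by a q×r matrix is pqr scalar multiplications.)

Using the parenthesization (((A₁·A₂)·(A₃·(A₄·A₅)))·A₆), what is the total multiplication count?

(A₁·A₂): 4×5 by 5×12 → 4×12, cost 4·5·12 = 240
(A₄·A₅): 17×19 by 19×22 → 17×22, cost 17·19·22 = 7106
(A₃·(A₄·A₅)): 12×17 by 17×22 → 12×22, cost 12·17·22 = 4488; cumulative 11594
((A₁·A₂)·(A₃·(A₄·A₅))): 4×12 by 12×22 → 4×22, cost 4·12·22 = 1056; cumulative 12890
(((A₁·A₂)·(A₃·(A₄·A₅)))·A₆): 4×22 by 22×30 → 4×30, cost 4·22·30 = 2640; cumulative 15530
Total: 15530 scalar multiplications.

15530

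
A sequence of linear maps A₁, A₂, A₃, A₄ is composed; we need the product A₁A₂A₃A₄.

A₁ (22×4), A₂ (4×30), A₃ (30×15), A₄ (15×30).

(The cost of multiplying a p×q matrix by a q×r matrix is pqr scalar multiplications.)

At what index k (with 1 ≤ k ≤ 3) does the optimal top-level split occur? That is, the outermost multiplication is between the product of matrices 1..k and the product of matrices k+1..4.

Adjacent pairs: A₁A₂ = 22·4·30 = 2640; A₂A₃ = 4·30·15 = 1800; A₃A₄ = 30·15·30 = 13500.
Length 3: A₁..A₃: k=1: 0+1800+22·4·15=3120; k=2: 2640+0+22·30·15=12540 → min 3120 | A₂..A₄: k=2: 0+13500+4·30·30=17100; k=3: 1800+0+4·15·30=3600 → min 3600.
Top-level splits: k=1: (A₁..A₁)·(A₂..A₄) → 0+3600+22·4·30 = 6240; k=2: (A₁..A₂)·(A₃..A₄) → 2640+13500+22·30·30 = 35940; k=3: (A₁..A₃)·(A₄..A₄) → 3120+0+22·15·30 = 13020.
Best split is after A₁, i.e. k = 1.

1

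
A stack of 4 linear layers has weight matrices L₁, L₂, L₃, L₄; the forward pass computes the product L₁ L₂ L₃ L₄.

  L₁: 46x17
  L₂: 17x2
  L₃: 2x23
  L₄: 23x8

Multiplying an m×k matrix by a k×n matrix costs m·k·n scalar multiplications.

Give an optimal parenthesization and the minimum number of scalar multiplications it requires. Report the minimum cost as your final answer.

Adjacent pairs: L₁L₂ = 46·17·2 = 1564; L₂L₃ = 17·2·23 = 782; L₃L₄ = 2·23·8 = 368.
Length 3: L₁..L₃: k=1: 0+782+46·17·23=18768; k=2: 1564+0+46·2·23=3680 → min 3680 | L₂..L₄: k=2: 0+368+17·2·8=640; k=3: 782+0+17·23·8=3910 → min 640.
Length 4: L₁..L₄: k=1: 0+640+46·17·8=6896; k=2: 1564+368+46·2·8=2668; k=3: 3680+0+46·23·8=12144 → min 2668.
Optimal parenthesization: ((L₁ L₂) (L₃ L₄)) with cost 2668.

2668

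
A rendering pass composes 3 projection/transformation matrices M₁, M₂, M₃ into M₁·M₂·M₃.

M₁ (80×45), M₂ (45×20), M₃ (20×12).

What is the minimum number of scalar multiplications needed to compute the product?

Order (M₁·(M₂·M₃)): (M₂·M₃): 45×20 by 20×12 → 45×12, cost 45·20·12 = 10800; (M₁·(M₂·M₃)): 80×45 by 45×12 → 80×12, cost 80·45·12 = 43200; cumulative 54000. Total 54000.
Order ((M₁·M₂)·M₃): (M₁·M₂): 80×45 by 45×20 → 80×20, cost 80·45·20 = 72000; ((M₁·M₂)·M₃): 80×20 by 20×12 → 80×12, cost 80·20·12 = 19200; cumulative 91200. Total 91200.
Minimum: 54000.

54000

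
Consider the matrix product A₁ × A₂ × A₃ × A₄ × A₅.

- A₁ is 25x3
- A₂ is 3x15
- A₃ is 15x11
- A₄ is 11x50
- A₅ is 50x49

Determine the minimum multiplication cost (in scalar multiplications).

Adjacent pairs: A₁A₂ = 25·3·15 = 1125; A₂A₃ = 3·15·11 = 495; A₃A₄ = 15·11·50 = 8250; A₄A₅ = 11·50·49 = 26950.
Length 3: A₁..A₃: k=1: 0+495+25·3·11=1320; k=2: 1125+0+25·15·11=5250 → min 1320 | A₂..A₄: k=2: 0+8250+3·15·50=10500; k=3: 495+0+3·11·50=2145 → min 2145 | A₃..A₅: k=3: 0+26950+15·11·49=35035; k=4: 8250+0+15·50·49=45000 → min 35035.
Length 4: A₁..A₄: k=1: 0+2145+25·3·50=5895; k=2: 1125+8250+25·15·50=28125; k=3: 1320+0+25·11·50=15070 → min 5895 | A₂..A₅: k=2: 0+35035+3·15·49=37240; k=3: 495+26950+3·11·49=29062; k=4: 2145+0+3·50·49=9495 → min 9495.
Length 5: A₁..A₅: k=1: 0+9495+25·3·49=13170; k=2: 1125+35035+25·15·49=54535; k=3: 1320+26950+25·11·49=41745; k=4: 5895+0+25·50·49=67145 → min 13170.
Optimal order: (A₁ × (((A₂ × A₃) × A₄) × A₅)) with cost 13170.

13170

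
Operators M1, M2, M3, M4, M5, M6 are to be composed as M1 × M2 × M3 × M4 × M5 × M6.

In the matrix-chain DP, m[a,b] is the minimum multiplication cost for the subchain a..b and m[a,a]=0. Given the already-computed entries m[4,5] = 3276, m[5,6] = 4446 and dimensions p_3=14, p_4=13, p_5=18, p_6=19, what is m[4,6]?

m[4,6] = min over k∈[4,5] of m[4,k]+m[k+1,6]+p_{3}·p_k·p_{6}.
k=4: 0 + 4446 + 14·13·19 = 7904; k=5: 3276 + 0 + 14·18·19 = 8064.
Minimum: 7904 at k=4.

7904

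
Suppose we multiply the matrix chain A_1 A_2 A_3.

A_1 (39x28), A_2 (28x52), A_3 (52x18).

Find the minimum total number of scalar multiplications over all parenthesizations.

Order (A_1 (A_2 A_3)): (A_2 A_3): 28×52 by 52×18 → 28×18, cost 28·52·18 = 26208; (A_1 (A_2 A_3)): 39×28 by 28×18 → 39×18, cost 39·28·18 = 19656; cumulative 45864. Total 45864.
Order ((A_1 A_2) A_3): (A_1 A_2): 39×28 by 28×52 → 39×52, cost 39·28·52 = 56784; ((A_1 A_2) A_3): 39×52 by 52×18 → 39×18, cost 39·52·18 = 36504; cumulative 93288. Total 93288.
Minimum: 45864.

45864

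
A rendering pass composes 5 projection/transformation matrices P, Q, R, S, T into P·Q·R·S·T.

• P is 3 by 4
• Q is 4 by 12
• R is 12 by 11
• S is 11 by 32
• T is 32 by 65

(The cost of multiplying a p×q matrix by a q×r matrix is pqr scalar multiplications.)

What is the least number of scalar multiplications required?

Adjacent pairs: PQ = 3·4·12 = 144; QR = 4·12·11 = 528; RS = 12·11·32 = 4224; ST = 11·32·65 = 22880.
Length 3: P..R: k=1: 0+528+3·4·11=660; k=2: 144+0+3·12·11=540 → min 540 | Q..S: k=2: 0+4224+4·12·32=5760; k=3: 528+0+4·11·32=1936 → min 1936 | R..T: k=3: 0+22880+12·11·65=31460; k=4: 4224+0+12·32·65=29184 → min 29184.
Length 4: P..S: k=1: 0+1936+3·4·32=2320; k=2: 144+4224+3·12·32=5520; k=3: 540+0+3·11·32=1596 → min 1596 | Q..T: k=2: 0+29184+4·12·65=32304; k=3: 528+22880+4·11·65=26268; k=4: 1936+0+4·32·65=10256 → min 10256.
Length 5: P..T: k=1: 0+10256+3·4·65=11036; k=2: 144+29184+3·12·65=31668; k=3: 540+22880+3·11·65=25565; k=4: 1596+0+3·32·65=7836 → min 7836.
Optimal order: ((((P·Q)·R)·S)·T) with cost 7836.

7836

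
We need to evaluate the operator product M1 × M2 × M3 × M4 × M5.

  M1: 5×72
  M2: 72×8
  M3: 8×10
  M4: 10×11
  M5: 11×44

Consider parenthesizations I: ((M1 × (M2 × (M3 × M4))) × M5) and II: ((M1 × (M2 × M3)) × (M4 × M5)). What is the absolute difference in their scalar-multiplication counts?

2804

Order I = ((M1 × (M2 × (M3 × M4))) × M5): (M3 × M4): 8×10 by 10×11 → 8×11, cost 8·10·11 = 880; (M2 × (M3 × M4)): 72×8 by 8×11 → 72×11, cost 72·8·11 = 6336; cumulative 7216; (M1 × (M2 × (M3 × M4))): 5×72 by 72×11 → 5×11, cost 5·72·11 = 3960; cumulative 11176; ((M1 × (M2 × (M3 × M4))) × M5): 5×11 by 11×44 → 5×44, cost 5·11·44 = 2420; cumulative 13596. Total 13596.
Order II = ((M1 × (M2 × M3)) × (M4 × M5)): (M2 × M3): 72×8 by 8×10 → 72×10, cost 72·8·10 = 5760; (M1 × (M2 × M3)): 5×72 by 72×10 → 5×10, cost 5·72·10 = 3600; cumulative 9360; (M4 × M5): 10×11 by 11×44 → 10×44, cost 10·11·44 = 4840; ((M1 × (M2 × M3)) × (M4 × M5)): 5×10 by 10×44 → 5×44, cost 5·10·44 = 2200; cumulative 16400. Total 16400.
Difference: |13596 − 16400| = 2804.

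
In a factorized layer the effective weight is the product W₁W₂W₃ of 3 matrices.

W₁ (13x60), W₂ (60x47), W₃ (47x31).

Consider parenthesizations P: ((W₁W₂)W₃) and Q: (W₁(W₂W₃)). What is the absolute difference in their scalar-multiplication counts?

Order P = ((W₁W₂)W₃): (W₁W₂): 13×60 by 60×47 → 13×47, cost 13·60·47 = 36660; ((W₁W₂)W₃): 13×47 by 47×31 → 13×31, cost 13·47·31 = 18941; cumulative 55601. Total 55601.
Order Q = (W₁(W₂W₃)): (W₂W₃): 60×47 by 47×31 → 60×31, cost 60·47·31 = 87420; (W₁(W₂W₃)): 13×60 by 60×31 → 13×31, cost 13·60·31 = 24180; cumulative 111600. Total 111600.
Difference: |55601 − 111600| = 55999.

55999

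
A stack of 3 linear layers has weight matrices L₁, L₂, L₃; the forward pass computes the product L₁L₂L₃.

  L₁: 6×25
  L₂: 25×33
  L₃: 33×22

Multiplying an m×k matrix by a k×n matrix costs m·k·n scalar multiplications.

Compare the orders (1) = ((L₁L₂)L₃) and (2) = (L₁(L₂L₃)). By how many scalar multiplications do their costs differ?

Order (1) = ((L₁L₂)L₃): (L₁L₂): 6×25 by 25×33 → 6×33, cost 6·25·33 = 4950; ((L₁L₂)L₃): 6×33 by 33×22 → 6×22, cost 6·33·22 = 4356; cumulative 9306. Total 9306.
Order (2) = (L₁(L₂L₃)): (L₂L₃): 25×33 by 33×22 → 25×22, cost 25·33·22 = 18150; (L₁(L₂L₃)): 6×25 by 25×22 → 6×22, cost 6·25·22 = 3300; cumulative 21450. Total 21450.
Difference: |9306 − 21450| = 12144.

12144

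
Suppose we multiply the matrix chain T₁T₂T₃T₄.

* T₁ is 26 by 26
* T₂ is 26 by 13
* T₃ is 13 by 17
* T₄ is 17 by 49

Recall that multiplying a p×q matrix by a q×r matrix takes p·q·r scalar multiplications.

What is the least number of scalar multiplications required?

36179

Adjacent pairs: T₁T₂ = 26·26·13 = 8788; T₂T₃ = 26·13·17 = 5746; T₃T₄ = 13·17·49 = 10829.
Length 3: T₁..T₃: k=1: 0+5746+26·26·17=17238; k=2: 8788+0+26·13·17=14534 → min 14534 | T₂..T₄: k=2: 0+10829+26·13·49=27391; k=3: 5746+0+26·17·49=27404 → min 27391.
Length 4: T₁..T₄: k=1: 0+27391+26·26·49=60515; k=2: 8788+10829+26·13·49=36179; k=3: 14534+0+26·17·49=36192 → min 36179.
Optimal order: ((T₁T₂)(T₃T₄)) with cost 36179.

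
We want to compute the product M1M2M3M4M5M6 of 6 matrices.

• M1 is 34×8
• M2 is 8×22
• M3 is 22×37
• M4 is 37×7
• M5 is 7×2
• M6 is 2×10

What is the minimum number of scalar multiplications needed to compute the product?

Adjacent pairs: M1M2 = 34·8·22 = 5984; M2M3 = 8·22·37 = 6512; M3M4 = 22·37·7 = 5698; M4M5 = 37·7·2 = 518; M5M6 = 7·2·10 = 140.
Length 3: M1..M3: k=1: 0+6512+34·8·37=16576; k=2: 5984+0+34·22·37=33660 → min 16576 | M2..M4: k=2: 0+5698+8·22·7=6930; k=3: 6512+0+8·37·7=8584 → min 6930 | M3..M5: k=3: 0+518+22·37·2=2146; k=4: 5698+0+22·7·2=6006 → min 2146 | M4..M6: k=4: 0+140+37·7·10=2730; k=5: 518+0+37·2·10=1258 → min 1258.
Length 4: M1..M4: k=1: 0+6930+34·8·7=8834; k=2: 5984+5698+34·22·7=16918; k=3: 16576+0+34·37·7=25382 → min 8834 | M2..M5: k=2: 0+2146+8·22·2=2498; k=3: 6512+518+8·37·2=7622; k=4: 6930+0+8·7·2=7042 → min 2498 | M3..M6: k=3: 0+1258+22·37·10=9398; k=4: 5698+140+22·7·10=7378; k=5: 2146+0+22·2·10=2586 → min 2586.
Length 5: M1..M5: k=1: 0+2498+34·8·2=3042; k=2: 5984+2146+34·22·2=9626; k=3: 16576+518+34·37·2=19610; k=4: 8834+0+34·7·2=9310 → min 3042 | M2..M6: k=2: 0+2586+8·22·10=4346; k=3: 6512+1258+8·37·10=10730; k=4: 6930+140+8·7·10=7630; k=5: 2498+0+8·2·10=2658 → min 2658.
Length 6: M1..M6: k=1: 0+2658+34·8·10=5378; k=2: 5984+2586+34·22·10=16050; k=3: 16576+1258+34·37·10=30414; k=4: 8834+140+34·7·10=11354; k=5: 3042+0+34·2·10=3722 → min 3722.
Optimal order: ((M1(M2(M3(M4M5))))M6) with cost 3722.

3722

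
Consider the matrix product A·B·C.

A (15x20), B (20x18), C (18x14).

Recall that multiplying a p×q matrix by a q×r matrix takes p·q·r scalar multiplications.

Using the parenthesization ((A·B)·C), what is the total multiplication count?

(A·B): 15×20 by 20×18 → 15×18, cost 15·20·18 = 5400
((A·B)·C): 15×18 by 18×14 → 15×14, cost 15·18·14 = 3780; cumulative 9180
Total: 9180 scalar multiplications.

9180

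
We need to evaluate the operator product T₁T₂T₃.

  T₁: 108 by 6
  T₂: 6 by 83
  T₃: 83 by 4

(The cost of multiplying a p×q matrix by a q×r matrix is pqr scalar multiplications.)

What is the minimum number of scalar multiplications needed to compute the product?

4584

Order (T₁(T₂T₃)): (T₂T₃): 6×83 by 83×4 → 6×4, cost 6·83·4 = 1992; (T₁(T₂T₃)): 108×6 by 6×4 → 108×4, cost 108·6·4 = 2592; cumulative 4584. Total 4584.
Order ((T₁T₂)T₃): (T₁T₂): 108×6 by 6×83 → 108×83, cost 108·6·83 = 53784; ((T₁T₂)T₃): 108×83 by 83×4 → 108×4, cost 108·83·4 = 35856; cumulative 89640. Total 89640.
Minimum: 4584.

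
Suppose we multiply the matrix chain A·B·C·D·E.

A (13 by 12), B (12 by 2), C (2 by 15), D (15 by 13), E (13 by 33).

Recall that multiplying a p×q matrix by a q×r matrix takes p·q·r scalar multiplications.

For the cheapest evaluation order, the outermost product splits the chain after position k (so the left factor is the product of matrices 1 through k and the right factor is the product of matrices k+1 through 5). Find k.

2

Adjacent pairs: AB = 13·12·2 = 312; BC = 12·2·15 = 360; CD = 2·15·13 = 390; DE = 15·13·33 = 6435.
Length 3: A..C: k=1: 0+360+13·12·15=2700; k=2: 312+0+13·2·15=702 → min 702 | B..D: k=2: 0+390+12·2·13=702; k=3: 360+0+12·15·13=2700 → min 702 | C..E: k=3: 0+6435+2·15·33=7425; k=4: 390+0+2·13·33=1248 → min 1248.
Length 4: A..D: k=1: 0+702+13·12·13=2730; k=2: 312+390+13·2·13=1040; k=3: 702+0+13·15·13=3237 → min 1040 | B..E: k=2: 0+1248+12·2·33=2040; k=3: 360+6435+12·15·33=12735; k=4: 702+0+12·13·33=5850 → min 2040.
Top-level splits: k=1: (A..A)·(B..E) → 0+2040+13·12·33 = 7188; k=2: (A..B)·(C..E) → 312+1248+13·2·33 = 2418; k=3: (A..C)·(D..E) → 702+6435+13·15·33 = 13572; k=4: (A..D)·(E..E) → 1040+0+13·13·33 = 6617.
Best split is after B, i.e. k = 2.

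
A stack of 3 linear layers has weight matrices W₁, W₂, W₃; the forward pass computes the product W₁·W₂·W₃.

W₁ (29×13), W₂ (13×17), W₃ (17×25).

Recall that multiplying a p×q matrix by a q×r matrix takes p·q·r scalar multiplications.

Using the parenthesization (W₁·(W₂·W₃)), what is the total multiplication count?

14950

(W₂·W₃): 13×17 by 17×25 → 13×25, cost 13·17·25 = 5525
(W₁·(W₂·W₃)): 29×13 by 13×25 → 29×25, cost 29·13·25 = 9425; cumulative 14950
Total: 14950 scalar multiplications.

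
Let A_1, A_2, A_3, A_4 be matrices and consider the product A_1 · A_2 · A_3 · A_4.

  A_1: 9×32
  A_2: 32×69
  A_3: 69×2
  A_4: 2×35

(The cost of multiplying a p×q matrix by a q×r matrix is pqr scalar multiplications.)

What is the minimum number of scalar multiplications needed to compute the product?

Adjacent pairs: A_1A_2 = 9·32·69 = 19872; A_2A_3 = 32·69·2 = 4416; A_3A_4 = 69·2·35 = 4830.
Length 3: A_1..A_3: k=1: 0+4416+9·32·2=4992; k=2: 19872+0+9·69·2=21114 → min 4992 | A_2..A_4: k=2: 0+4830+32·69·35=82110; k=3: 4416+0+32·2·35=6656 → min 6656.
Length 4: A_1..A_4: k=1: 0+6656+9·32·35=16736; k=2: 19872+4830+9·69·35=46437; k=3: 4992+0+9·2·35=5622 → min 5622.
Optimal order: ((A_1 · (A_2 · A_3)) · A_4) with cost 5622.

5622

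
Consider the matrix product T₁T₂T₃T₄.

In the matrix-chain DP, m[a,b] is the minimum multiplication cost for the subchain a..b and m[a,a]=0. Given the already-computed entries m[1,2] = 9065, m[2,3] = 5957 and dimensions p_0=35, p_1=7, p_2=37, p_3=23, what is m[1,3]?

m[1,3] = min over k∈[1,2] of m[1,k]+m[k+1,3]+p_{0}·p_k·p_{3}.
k=1: 0 + 5957 + 35·7·23 = 11592; k=2: 9065 + 0 + 35·37·23 = 38850.
Minimum: 11592 at k=1.

11592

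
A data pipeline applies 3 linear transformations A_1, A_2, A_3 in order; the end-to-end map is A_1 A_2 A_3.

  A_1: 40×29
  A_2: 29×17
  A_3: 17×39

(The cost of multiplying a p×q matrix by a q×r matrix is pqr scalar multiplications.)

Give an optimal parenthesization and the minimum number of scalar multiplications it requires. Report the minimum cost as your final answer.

46240

(A_1 (A_2 A_3)): cost 64467.
((A_1 A_2) A_3): cost 46240.
Optimal: ((A_1 A_2) A_3) with cost 46240.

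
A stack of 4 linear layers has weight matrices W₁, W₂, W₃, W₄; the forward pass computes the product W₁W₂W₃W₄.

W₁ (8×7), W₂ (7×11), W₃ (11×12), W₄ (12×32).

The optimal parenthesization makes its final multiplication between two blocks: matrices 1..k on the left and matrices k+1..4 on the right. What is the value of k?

Adjacent pairs: W₁W₂ = 8·7·11 = 616; W₂W₃ = 7·11·12 = 924; W₃W₄ = 11·12·32 = 4224.
Length 3: W₁..W₃: k=1: 0+924+8·7·12=1596; k=2: 616+0+8·11·12=1672 → min 1596 | W₂..W₄: k=2: 0+4224+7·11·32=6688; k=3: 924+0+7·12·32=3612 → min 3612.
Top-level splits: k=1: (W₁..W₁)·(W₂..W₄) → 0+3612+8·7·32 = 5404; k=2: (W₁..W₂)·(W₃..W₄) → 616+4224+8·11·32 = 7656; k=3: (W₁..W₃)·(W₄..W₄) → 1596+0+8·12·32 = 4668.
Best split is after W₃, i.e. k = 3.

3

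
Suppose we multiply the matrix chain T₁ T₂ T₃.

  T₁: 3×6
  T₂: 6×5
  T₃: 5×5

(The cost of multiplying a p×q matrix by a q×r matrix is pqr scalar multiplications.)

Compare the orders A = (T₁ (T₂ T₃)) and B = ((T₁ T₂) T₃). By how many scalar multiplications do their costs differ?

75

Order A = (T₁ (T₂ T₃)): (T₂ T₃): 6×5 by 5×5 → 6×5, cost 6·5·5 = 150; (T₁ (T₂ T₃)): 3×6 by 6×5 → 3×5, cost 3·6·5 = 90; cumulative 240. Total 240.
Order B = ((T₁ T₂) T₃): (T₁ T₂): 3×6 by 6×5 → 3×5, cost 3·6·5 = 90; ((T₁ T₂) T₃): 3×5 by 5×5 → 3×5, cost 3·5·5 = 75; cumulative 165. Total 165.
Difference: |240 − 165| = 75.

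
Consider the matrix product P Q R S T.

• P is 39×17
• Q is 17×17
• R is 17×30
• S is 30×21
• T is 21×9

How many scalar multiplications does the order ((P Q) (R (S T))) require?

27498

(P Q): 39×17 by 17×17 → 39×17, cost 39·17·17 = 11271
(S T): 30×21 by 21×9 → 30×9, cost 30·21·9 = 5670
(R (S T)): 17×30 by 30×9 → 17×9, cost 17·30·9 = 4590; cumulative 10260
((P Q) (R (S T))): 39×17 by 17×9 → 39×9, cost 39·17·9 = 5967; cumulative 27498
Total: 27498 scalar multiplications.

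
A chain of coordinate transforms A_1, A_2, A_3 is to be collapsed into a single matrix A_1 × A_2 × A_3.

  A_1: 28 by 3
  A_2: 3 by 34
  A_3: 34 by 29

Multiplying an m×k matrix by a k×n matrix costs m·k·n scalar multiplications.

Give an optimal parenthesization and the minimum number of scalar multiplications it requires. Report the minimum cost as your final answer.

(A_1 × (A_2 × A_3)): cost 5394.
((A_1 × A_2) × A_3): cost 30464.
Optimal: (A_1 × (A_2 × A_3)) with cost 5394.

5394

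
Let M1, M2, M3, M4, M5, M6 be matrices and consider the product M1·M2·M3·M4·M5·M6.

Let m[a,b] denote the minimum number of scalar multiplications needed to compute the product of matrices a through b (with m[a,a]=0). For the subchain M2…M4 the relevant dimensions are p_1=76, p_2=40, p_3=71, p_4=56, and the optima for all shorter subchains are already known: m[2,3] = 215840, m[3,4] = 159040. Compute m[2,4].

329280

m[2,4] = min over k∈[2,3] of m[2,k]+m[k+1,4]+p_{1}·p_k·p_{4}.
k=2: 0 + 159040 + 76·40·56 = 329280; k=3: 215840 + 0 + 76·71·56 = 518016.
Minimum: 329280 at k=2.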